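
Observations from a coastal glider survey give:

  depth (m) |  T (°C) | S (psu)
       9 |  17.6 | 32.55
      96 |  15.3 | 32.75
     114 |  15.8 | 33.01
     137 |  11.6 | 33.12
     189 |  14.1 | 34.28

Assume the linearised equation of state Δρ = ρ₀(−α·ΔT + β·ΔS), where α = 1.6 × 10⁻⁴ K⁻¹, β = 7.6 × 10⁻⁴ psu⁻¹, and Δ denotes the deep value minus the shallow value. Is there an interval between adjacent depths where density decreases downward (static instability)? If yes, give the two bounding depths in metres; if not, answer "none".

none

Evaluate Δρ/ρ₀ = −αΔT + βΔS across each adjacent pair:
  9–96 m: −αΔT+βΔS = −(1.6 × 10⁻⁴)(-2.3)+(7.6 × 10⁻⁴)(+0.20) = 5.2 × 10⁻⁴ → stable
  96–114 m: −αΔT+βΔS = −(1.6 × 10⁻⁴)(+0.5)+(7.6 × 10⁻⁴)(+0.26) = 1.2 × 10⁻⁴ → stable
  114–137 m: −αΔT+βΔS = −(1.6 × 10⁻⁴)(-4.2)+(7.6 × 10⁻⁴)(+0.11) = 7.6 × 10⁻⁴ → stable
  137–189 m: −αΔT+βΔS = −(1.6 × 10⁻⁴)(+2.5)+(7.6 × 10⁻⁴)(+1.16) = 4.8 × 10⁻⁴ → stable
Every interval has Δρ > 0: the column is stably stratified throughout.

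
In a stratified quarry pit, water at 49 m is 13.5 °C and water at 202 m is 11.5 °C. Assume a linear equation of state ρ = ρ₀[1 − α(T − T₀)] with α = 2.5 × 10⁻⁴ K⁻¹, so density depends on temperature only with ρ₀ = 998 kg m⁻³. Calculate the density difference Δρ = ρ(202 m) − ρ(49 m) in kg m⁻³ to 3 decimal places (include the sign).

ΔT = -2.0 K, Δρ/ρ₀ = −αΔT = 5.00 × 10⁻⁴.
Δρ = 998 × (5.00 × 10⁻⁴) = +0.499 kg m⁻³.
Positive Δρ: denser below, stable.

+0.499 kg m⁻³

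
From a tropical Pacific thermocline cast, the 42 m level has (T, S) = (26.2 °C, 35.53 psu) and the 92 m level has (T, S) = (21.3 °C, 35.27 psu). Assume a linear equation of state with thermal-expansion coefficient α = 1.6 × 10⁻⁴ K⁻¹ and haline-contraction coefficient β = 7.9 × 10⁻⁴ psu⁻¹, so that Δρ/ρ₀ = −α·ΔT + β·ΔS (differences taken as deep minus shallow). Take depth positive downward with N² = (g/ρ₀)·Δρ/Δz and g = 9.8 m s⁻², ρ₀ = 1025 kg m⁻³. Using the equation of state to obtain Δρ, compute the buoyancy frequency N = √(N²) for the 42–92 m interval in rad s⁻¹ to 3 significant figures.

ΔT = -4.9 K, ΔS = -0.26 psu (deep − shallow).
Δρ/ρ₀ = −αΔT + βΔS = 7.84 × 10⁻⁴ − 2.054 × 10⁻⁴ = 5.786 × 10⁻⁴, so Δρ ≈ 0.5931 kg m⁻³.
N² = (g/ρ₀)·Δρ/Δz = g·(Δρ/ρ₀)/Δz = 9.8 × 5.786 × 10⁻⁴ / 50 = 1.1341 × 10⁻⁴ s⁻².
N = √(1.1341 × 10⁻⁴) = 0.010649 rad s⁻¹ ≈ 0.0106 rad s⁻¹.

0.0106 rad s⁻¹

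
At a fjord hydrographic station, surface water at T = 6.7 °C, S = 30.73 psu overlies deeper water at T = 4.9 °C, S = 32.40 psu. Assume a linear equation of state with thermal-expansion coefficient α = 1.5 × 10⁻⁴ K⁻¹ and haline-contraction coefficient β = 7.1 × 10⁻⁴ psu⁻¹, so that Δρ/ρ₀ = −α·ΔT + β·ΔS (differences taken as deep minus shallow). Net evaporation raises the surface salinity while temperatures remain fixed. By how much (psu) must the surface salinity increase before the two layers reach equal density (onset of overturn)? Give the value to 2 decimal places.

Neutral buoyancy requires −α(T_deep − T_surf) + β(S_deep − S_surf′) = 0.
S_surf′ = S_deep − (α/β)·ΔT = 32.40 − (1.5 × 10⁻⁴/7.1 × 10⁻⁴)·(-1.8) = 32.7803 psu.
Increase required: 32.7803 − 30.73 = 2.0503 psu.

2.05 psu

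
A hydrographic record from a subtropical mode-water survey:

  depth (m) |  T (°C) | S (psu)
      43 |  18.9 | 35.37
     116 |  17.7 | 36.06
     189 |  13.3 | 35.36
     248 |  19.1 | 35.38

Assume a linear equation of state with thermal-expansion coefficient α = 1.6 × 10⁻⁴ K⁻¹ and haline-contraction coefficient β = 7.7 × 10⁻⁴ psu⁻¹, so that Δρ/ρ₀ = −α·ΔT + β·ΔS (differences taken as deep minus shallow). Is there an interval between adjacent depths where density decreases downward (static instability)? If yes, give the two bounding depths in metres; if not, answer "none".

Evaluate Δρ/ρ₀ = −αΔT + βΔS across each adjacent pair:
  43–116 m: −αΔT+βΔS = −(1.6 × 10⁻⁴)(-1.2)+(7.7 × 10⁻⁴)(+0.69) = 7.2 × 10⁻⁴ → stable
  116–189 m: −αΔT+βΔS = −(1.6 × 10⁻⁴)(-4.4)+(7.7 × 10⁻⁴)(-0.70) = 1.7 × 10⁻⁴ → stable
  189–248 m: −αΔT+βΔS = −(1.6 × 10⁻⁴)(+5.8)+(7.7 × 10⁻⁴)(+0.02) = -9.1 × 10⁻⁴ → UNSTABLE
The 189–248 m interval has Δρ < 0: lighter water underlies denser water.

189–248 m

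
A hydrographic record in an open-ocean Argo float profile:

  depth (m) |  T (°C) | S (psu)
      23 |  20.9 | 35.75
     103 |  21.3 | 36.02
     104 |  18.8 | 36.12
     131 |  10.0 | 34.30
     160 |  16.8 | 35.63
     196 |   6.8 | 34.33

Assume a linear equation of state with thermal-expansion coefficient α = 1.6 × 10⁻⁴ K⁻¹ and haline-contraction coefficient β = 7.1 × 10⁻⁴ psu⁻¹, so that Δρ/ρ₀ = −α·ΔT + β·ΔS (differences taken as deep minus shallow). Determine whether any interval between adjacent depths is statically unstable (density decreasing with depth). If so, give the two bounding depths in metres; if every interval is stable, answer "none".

131–160 m

Evaluate Δρ/ρ₀ = −αΔT + βΔS across each adjacent pair:
  23–103 m: −αΔT+βΔS = −(1.6 × 10⁻⁴)(+0.4)+(7.1 × 10⁻⁴)(+0.27) = 1.3 × 10⁻⁴ → stable
  103–104 m: −αΔT+βΔS = −(1.6 × 10⁻⁴)(-2.5)+(7.1 × 10⁻⁴)(+0.10) = 4.7 × 10⁻⁴ → stable
  104–131 m: −αΔT+βΔS = −(1.6 × 10⁻⁴)(-8.8)+(7.1 × 10⁻⁴)(-1.82) = 1.2 × 10⁻⁴ → stable
  131–160 m: −αΔT+βΔS = −(1.6 × 10⁻⁴)(+6.8)+(7.1 × 10⁻⁴)(+1.33) = -1.4 × 10⁻⁴ → UNSTABLE
  160–196 m: −αΔT+βΔS = −(1.6 × 10⁻⁴)(-10.0)+(7.1 × 10⁻⁴)(-1.30) = 6.8 × 10⁻⁴ → stable
The 131–160 m interval has Δρ < 0: lighter water underlies denser water.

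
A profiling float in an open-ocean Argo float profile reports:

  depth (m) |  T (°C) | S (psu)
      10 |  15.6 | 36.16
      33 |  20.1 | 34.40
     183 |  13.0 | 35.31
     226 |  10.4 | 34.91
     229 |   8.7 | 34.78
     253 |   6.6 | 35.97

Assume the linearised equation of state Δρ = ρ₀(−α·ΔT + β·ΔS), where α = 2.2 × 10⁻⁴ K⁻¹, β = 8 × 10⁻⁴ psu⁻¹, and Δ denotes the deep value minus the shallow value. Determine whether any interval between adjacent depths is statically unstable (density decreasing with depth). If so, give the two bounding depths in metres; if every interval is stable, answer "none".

10–33 m

Evaluate Δρ/ρ₀ = −αΔT + βΔS across each adjacent pair:
  10–33 m: −αΔT+βΔS = −(2.2 × 10⁻⁴)(+4.5)+(8 × 10⁻⁴)(-1.76) = -2.4 × 10⁻³ → UNSTABLE
  33–183 m: −αΔT+βΔS = −(2.2 × 10⁻⁴)(-7.1)+(8 × 10⁻⁴)(+0.91) = 2.3 × 10⁻³ → stable
  183–226 m: −αΔT+βΔS = −(2.2 × 10⁻⁴)(-2.6)+(8 × 10⁻⁴)(-0.40) = 2.5 × 10⁻⁴ → stable
  226–229 m: −αΔT+βΔS = −(2.2 × 10⁻⁴)(-1.7)+(8 × 10⁻⁴)(-0.13) = 2.7 × 10⁻⁴ → stable
  229–253 m: −αΔT+βΔS = −(2.2 × 10⁻⁴)(-2.1)+(8 × 10⁻⁴)(+1.19) = 1.4 × 10⁻³ → stable
The 10–33 m interval has Δρ < 0: lighter water underlies denser water.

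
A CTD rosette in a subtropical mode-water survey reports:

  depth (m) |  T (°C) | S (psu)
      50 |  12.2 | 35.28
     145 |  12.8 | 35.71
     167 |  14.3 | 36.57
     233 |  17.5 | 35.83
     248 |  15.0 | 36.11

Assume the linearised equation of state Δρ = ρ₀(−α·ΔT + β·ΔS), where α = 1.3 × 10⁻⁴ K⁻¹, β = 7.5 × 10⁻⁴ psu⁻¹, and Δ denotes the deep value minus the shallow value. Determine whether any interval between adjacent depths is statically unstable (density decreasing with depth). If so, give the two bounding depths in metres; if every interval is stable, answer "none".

167–233 m

Evaluate Δρ/ρ₀ = −αΔT + βΔS across each adjacent pair:
  50–145 m: −αΔT+βΔS = −(1.3 × 10⁻⁴)(+0.6)+(7.5 × 10⁻⁴)(+0.43) = 2.4 × 10⁻⁴ → stable
  145–167 m: −αΔT+βΔS = −(1.3 × 10⁻⁴)(+1.5)+(7.5 × 10⁻⁴)(+0.86) = 4.5 × 10⁻⁴ → stable
  167–233 m: −αΔT+βΔS = −(1.3 × 10⁻⁴)(+3.2)+(7.5 × 10⁻⁴)(-0.74) = -9.7 × 10⁻⁴ → UNSTABLE
  233–248 m: −αΔT+βΔS = −(1.3 × 10⁻⁴)(-2.5)+(7.5 × 10⁻⁴)(+0.28) = 5.3 × 10⁻⁴ → stable
The 167–233 m interval has Δρ < 0: lighter water underlies denser water.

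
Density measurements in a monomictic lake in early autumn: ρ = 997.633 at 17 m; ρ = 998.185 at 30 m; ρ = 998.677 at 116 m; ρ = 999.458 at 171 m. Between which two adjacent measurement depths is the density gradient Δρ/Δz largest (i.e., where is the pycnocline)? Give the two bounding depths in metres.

17–30 m

Compute the density gradient over each adjacent pair:
  17–30 m: Δρ/Δz = 0.552/13 = 0.042 kg m⁻⁴
  30–116 m: Δρ/Δz = 0.492/86 = 5.7 × 10⁻³ kg m⁻⁴
  116–171 m: Δρ/Δz = 0.781/55 = 0.014 kg m⁻⁴
The largest gradient is in the 17–30 m interval — the pycnocline.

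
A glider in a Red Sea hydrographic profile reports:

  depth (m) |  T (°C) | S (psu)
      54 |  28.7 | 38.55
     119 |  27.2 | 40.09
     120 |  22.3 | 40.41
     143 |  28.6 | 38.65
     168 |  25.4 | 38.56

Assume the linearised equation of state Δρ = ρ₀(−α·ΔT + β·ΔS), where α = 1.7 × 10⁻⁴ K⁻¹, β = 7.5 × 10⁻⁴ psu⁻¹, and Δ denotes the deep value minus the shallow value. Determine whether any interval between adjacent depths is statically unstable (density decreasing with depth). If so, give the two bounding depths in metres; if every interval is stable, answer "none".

Evaluate Δρ/ρ₀ = −αΔT + βΔS across each adjacent pair:
  54–119 m: −αΔT+βΔS = −(1.7 × 10⁻⁴)(-1.5)+(7.5 × 10⁻⁴)(+1.54) = 1.4 × 10⁻³ → stable
  119–120 m: −αΔT+βΔS = −(1.7 × 10⁻⁴)(-4.9)+(7.5 × 10⁻⁴)(+0.32) = 1.1 × 10⁻³ → stable
  120–143 m: −αΔT+βΔS = −(1.7 × 10⁻⁴)(+6.3)+(7.5 × 10⁻⁴)(-1.76) = -2.4 × 10⁻³ → UNSTABLE
  143–168 m: −αΔT+βΔS = −(1.7 × 10⁻⁴)(-3.2)+(7.5 × 10⁻⁴)(-0.09) = 4.8 × 10⁻⁴ → stable
The 120–143 m interval has Δρ < 0: lighter water underlies denser water.

120–143 m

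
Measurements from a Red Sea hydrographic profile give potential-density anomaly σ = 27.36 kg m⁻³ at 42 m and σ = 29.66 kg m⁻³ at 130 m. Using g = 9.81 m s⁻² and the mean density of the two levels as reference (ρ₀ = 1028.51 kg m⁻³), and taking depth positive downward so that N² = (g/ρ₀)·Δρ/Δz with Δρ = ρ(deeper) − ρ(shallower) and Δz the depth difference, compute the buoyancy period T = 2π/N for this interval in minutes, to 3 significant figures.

6.63 min

Δρ = 1029.66 − 1027.36 = 2.30 kg m⁻³ over Δz = 130 − 42 = 88 m.
N² = (9.81/1028.51) × (2.30/88) = 2.4929 × 10⁻⁴ s⁻².
N = √(2.4929 × 10⁻⁴) = 0.015789 rad s⁻¹, so T = 2π/N = 397.95 s = 6.6325 min ≈ 6.63 min.
Since Δρ > 0 the layer is stably stratified.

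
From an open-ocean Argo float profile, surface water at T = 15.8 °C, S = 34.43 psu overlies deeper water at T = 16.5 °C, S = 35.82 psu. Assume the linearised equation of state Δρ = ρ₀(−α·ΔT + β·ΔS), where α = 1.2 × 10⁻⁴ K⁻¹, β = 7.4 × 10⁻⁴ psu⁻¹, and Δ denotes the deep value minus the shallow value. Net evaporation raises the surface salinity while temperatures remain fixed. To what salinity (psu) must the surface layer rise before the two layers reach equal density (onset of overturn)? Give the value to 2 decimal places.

35.71 psu

Neutral buoyancy requires −α(T_deep − T_surf) + β(S_deep − S_surf′) = 0.
S_surf′ = S_deep − (α/β)·ΔT = 35.82 − (1.2 × 10⁻⁴/7.4 × 10⁻⁴)·(+0.7) = 35.7065 psu.
Increase required: 35.7065 − 34.43 = 1.2765 psu.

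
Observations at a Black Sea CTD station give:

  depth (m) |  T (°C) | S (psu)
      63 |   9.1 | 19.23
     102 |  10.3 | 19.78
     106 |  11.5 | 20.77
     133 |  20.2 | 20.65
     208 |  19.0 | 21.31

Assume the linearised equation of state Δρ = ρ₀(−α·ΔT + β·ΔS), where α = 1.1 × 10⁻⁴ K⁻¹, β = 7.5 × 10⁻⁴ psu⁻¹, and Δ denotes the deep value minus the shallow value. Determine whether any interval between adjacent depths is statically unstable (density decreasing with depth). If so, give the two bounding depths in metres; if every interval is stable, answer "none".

106–133 m

Evaluate Δρ/ρ₀ = −αΔT + βΔS across each adjacent pair:
  63–102 m: −αΔT+βΔS = −(1.1 × 10⁻⁴)(+1.2)+(7.5 × 10⁻⁴)(+0.55) = 2.8 × 10⁻⁴ → stable
  102–106 m: −αΔT+βΔS = −(1.1 × 10⁻⁴)(+1.2)+(7.5 × 10⁻⁴)(+0.99) = 6.1 × 10⁻⁴ → stable
  106–133 m: −αΔT+βΔS = −(1.1 × 10⁻⁴)(+8.7)+(7.5 × 10⁻⁴)(-0.12) = -1.0 × 10⁻³ → UNSTABLE
  133–208 m: −αΔT+βΔS = −(1.1 × 10⁻⁴)(-1.2)+(7.5 × 10⁻⁴)(+0.66) = 6.3 × 10⁻⁴ → stable
The 106–133 m interval has Δρ < 0: lighter water underlies denser water.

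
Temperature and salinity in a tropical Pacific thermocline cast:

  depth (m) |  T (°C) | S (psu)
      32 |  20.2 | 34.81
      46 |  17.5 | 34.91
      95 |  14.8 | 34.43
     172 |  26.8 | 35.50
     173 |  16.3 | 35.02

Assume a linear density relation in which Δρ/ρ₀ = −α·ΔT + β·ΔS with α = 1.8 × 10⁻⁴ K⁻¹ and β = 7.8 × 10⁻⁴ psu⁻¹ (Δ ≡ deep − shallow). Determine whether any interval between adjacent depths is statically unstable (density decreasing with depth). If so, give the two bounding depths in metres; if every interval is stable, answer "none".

Evaluate Δρ/ρ₀ = −αΔT + βΔS across each adjacent pair:
  32–46 m: −αΔT+βΔS = −(1.8 × 10⁻⁴)(-2.7)+(7.8 × 10⁻⁴)(+0.10) = 5.6 × 10⁻⁴ → stable
  46–95 m: −αΔT+βΔS = −(1.8 × 10⁻⁴)(-2.7)+(7.8 × 10⁻⁴)(-0.48) = 1.1 × 10⁻⁴ → stable
  95–172 m: −αΔT+βΔS = −(1.8 × 10⁻⁴)(+12.0)+(7.8 × 10⁻⁴)(+1.07) = -1.3 × 10⁻³ → UNSTABLE
  172–173 m: −αΔT+βΔS = −(1.8 × 10⁻⁴)(-10.5)+(7.8 × 10⁻⁴)(-0.48) = 1.5 × 10⁻³ → stable
The 95–172 m interval has Δρ < 0: lighter water underlies denser water.

95–172 m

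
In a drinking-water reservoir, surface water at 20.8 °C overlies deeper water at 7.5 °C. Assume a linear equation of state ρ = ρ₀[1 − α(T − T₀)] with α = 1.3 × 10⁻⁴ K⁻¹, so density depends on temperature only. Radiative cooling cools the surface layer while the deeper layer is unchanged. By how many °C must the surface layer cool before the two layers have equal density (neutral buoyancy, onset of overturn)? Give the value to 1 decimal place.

13.3 °C

With temperature the only control, equal density requires T_surf′ = T_deep.
T_surf′ = 7.5 °C.
Cooling required: 20.8 − 7.5 = 13.3 °C.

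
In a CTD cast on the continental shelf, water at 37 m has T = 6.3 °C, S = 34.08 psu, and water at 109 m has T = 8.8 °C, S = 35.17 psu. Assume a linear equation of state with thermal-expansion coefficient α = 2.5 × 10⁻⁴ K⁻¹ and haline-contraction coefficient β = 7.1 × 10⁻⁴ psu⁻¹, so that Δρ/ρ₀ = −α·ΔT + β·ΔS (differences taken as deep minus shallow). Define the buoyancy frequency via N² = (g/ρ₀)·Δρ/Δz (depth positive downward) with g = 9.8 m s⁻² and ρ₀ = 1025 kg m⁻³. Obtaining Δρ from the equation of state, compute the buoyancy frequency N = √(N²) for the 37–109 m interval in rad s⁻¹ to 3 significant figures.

ΔT = +2.5 K, ΔS = +1.09 psu (deep − shallow).
Δρ/ρ₀ = −αΔT + βΔS = -6.25 × 10⁻⁴ + 7.739 × 10⁻⁴ = 1.489 × 10⁻⁴, so Δρ ≈ 0.1526 kg m⁻³.
N² = (g/ρ₀)·Δρ/Δz = g·(Δρ/ρ₀)/Δz = 9.8 × 1.489 × 10⁻⁴ / 72 = 2.0267 × 10⁻⁵ s⁻².
N = √(2.0267 × 10⁻⁵) = 4.5019 × 10⁻³ rad s⁻¹ ≈ 4.50 × 10⁻³ rad s⁻¹.

4.50 × 10⁻³ rad s⁻¹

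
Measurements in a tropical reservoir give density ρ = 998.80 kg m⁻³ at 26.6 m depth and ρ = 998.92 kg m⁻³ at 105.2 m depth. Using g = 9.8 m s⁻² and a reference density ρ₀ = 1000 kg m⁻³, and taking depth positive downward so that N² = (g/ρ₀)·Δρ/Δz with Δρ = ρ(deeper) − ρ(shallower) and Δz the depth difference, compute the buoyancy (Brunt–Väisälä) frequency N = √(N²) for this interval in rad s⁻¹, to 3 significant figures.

3.87 × 10⁻³ rad s⁻¹

Δρ = 998.92 − 998.80 = 0.12 kg m⁻³ over Δz = 105.2 − 26.6 = 78.6 m.
N² = (9.8/1000) × (0.12/78.6) = 1.4962 × 10⁻⁵ s⁻².
N = √(1.4962 × 10⁻⁵) = 3.8681 × 10⁻³ rad s⁻¹ ≈ 3.87 × 10⁻³ rad s⁻¹.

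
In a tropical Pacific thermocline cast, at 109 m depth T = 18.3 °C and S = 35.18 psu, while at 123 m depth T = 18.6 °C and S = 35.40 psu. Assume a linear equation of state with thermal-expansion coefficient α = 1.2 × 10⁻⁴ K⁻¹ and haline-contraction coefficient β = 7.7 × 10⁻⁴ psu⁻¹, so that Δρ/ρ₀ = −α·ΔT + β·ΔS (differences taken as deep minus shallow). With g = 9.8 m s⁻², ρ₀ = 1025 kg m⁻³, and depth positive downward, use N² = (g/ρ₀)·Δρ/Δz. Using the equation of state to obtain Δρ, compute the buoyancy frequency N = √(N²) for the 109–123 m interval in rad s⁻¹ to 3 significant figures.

ΔT = +0.3 K, ΔS = +0.22 psu (deep − shallow).
Δρ/ρ₀ = −αΔT + βΔS = -3.60 × 10⁻⁵ + 1.694 × 10⁻⁴ = 1.334 × 10⁻⁴, so Δρ ≈ 0.1367 kg m⁻³.
N² = (g/ρ₀)·Δρ/Δz = g·(Δρ/ρ₀)/Δz = 9.8 × 1.334 × 10⁻⁴ / 14 = 9.3380 × 10⁻⁵ s⁻².
N = √(9.3380 × 10⁻⁵) = 9.6633 × 10⁻³ rad s⁻¹ ≈ 9.66 × 10⁻³ rad s⁻¹.

9.66 × 10⁻³ rad s⁻¹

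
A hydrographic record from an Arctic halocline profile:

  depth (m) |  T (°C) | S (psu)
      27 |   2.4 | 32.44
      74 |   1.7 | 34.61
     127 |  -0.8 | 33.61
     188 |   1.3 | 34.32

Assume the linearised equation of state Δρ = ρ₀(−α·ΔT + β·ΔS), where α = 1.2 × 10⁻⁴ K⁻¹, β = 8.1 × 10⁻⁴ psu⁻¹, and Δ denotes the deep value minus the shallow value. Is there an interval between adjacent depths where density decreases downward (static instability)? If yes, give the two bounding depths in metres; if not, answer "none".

Evaluate Δρ/ρ₀ = −αΔT + βΔS across each adjacent pair:
  27–74 m: −αΔT+βΔS = −(1.2 × 10⁻⁴)(-0.7)+(8.1 × 10⁻⁴)(+2.17) = 1.8 × 10⁻³ → stable
  74–127 m: −αΔT+βΔS = −(1.2 × 10⁻⁴)(-2.5)+(8.1 × 10⁻⁴)(-1.00) = -5.1 × 10⁻⁴ → UNSTABLE
  127–188 m: −αΔT+βΔS = −(1.2 × 10⁻⁴)(+2.1)+(8.1 × 10⁻⁴)(+0.71) = 3.2 × 10⁻⁴ → stable
The 74–127 m interval has Δρ < 0: lighter water underlies denser water.

74–127 m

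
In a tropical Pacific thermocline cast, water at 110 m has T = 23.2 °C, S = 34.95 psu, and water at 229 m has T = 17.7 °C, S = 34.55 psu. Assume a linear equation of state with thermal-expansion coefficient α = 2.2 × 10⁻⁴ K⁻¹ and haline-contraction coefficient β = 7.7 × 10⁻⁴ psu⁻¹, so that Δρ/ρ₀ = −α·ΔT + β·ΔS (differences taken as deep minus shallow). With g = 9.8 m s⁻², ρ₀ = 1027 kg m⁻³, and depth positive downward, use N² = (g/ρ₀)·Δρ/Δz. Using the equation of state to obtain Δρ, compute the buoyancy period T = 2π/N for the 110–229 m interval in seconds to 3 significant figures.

729 s

ΔT = -5.5 K, ΔS = -0.40 psu (deep − shallow).
Δρ/ρ₀ = −αΔT + βΔS = 1.21 × 10⁻³ − 3.08 × 10⁻⁴ = 9.02 × 10⁻⁴, so Δρ ≈ 0.9264 kg m⁻³.
N² = (g/ρ₀)·Δρ/Δz = g·(Δρ/ρ₀)/Δz = 9.8 × 9.02 × 10⁻⁴ / 119 = 7.4282 × 10⁻⁵ s⁻².
N = √(7.4282 × 10⁻⁵) = 8.6187 × 10⁻³ rad s⁻¹ → T = 2π/N = 729.02 s ≈ 729 s.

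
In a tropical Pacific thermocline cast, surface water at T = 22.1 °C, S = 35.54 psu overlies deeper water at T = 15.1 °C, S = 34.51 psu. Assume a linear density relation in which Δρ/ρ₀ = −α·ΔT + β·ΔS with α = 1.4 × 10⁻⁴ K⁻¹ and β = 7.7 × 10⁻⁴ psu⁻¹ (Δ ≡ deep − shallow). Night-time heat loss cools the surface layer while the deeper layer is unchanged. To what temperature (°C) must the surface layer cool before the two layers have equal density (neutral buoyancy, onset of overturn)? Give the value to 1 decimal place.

Neutral buoyancy requires Δρ = 0, i.e. −α(T_deep − T_surf′) + β(S_deep − S_surf) = 0.
T_surf′ = T_deep − (β/α)·ΔS = 15.1 − (7.7 × 10⁻⁴/1.4 × 10⁻⁴)·(-1.03) = 20.765 °C.
Cooling required: 22.1 − (20.765) = 1.335 °C.

20.8 °C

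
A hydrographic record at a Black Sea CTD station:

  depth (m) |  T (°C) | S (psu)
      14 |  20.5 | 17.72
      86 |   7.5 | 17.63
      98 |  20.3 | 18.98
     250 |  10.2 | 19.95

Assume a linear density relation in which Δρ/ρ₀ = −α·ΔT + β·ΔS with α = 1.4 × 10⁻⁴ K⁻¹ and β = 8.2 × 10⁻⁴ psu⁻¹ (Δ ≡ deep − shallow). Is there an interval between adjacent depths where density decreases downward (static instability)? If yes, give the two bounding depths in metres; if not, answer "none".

86–98 m

Evaluate Δρ/ρ₀ = −αΔT + βΔS across each adjacent pair:
  14–86 m: −αΔT+βΔS = −(1.4 × 10⁻⁴)(-13.0)+(8.2 × 10⁻⁴)(-0.09) = 1.7 × 10⁻³ → stable
  86–98 m: −αΔT+βΔS = −(1.4 × 10⁻⁴)(+12.8)+(8.2 × 10⁻⁴)(+1.35) = -6.8 × 10⁻⁴ → UNSTABLE
  98–250 m: −αΔT+βΔS = −(1.4 × 10⁻⁴)(-10.1)+(8.2 × 10⁻⁴)(+0.97) = 2.2 × 10⁻³ → stable
The 86–98 m interval has Δρ < 0: lighter water underlies denser water.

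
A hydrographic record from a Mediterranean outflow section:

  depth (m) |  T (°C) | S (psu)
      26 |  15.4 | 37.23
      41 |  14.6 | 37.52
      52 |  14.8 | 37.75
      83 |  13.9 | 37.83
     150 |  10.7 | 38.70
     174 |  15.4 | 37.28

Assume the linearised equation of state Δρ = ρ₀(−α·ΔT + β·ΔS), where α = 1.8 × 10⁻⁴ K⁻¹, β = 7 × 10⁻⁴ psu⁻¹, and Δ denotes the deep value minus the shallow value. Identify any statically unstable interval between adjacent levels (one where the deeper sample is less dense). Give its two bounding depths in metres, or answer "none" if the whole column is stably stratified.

150–174 m

Evaluate Δρ/ρ₀ = −αΔT + βΔS across each adjacent pair:
  26–41 m: −αΔT+βΔS = −(1.8 × 10⁻⁴)(-0.8)+(7 × 10⁻⁴)(+0.29) = 3.5 × 10⁻⁴ → stable
  41–52 m: −αΔT+βΔS = −(1.8 × 10⁻⁴)(+0.2)+(7 × 10⁻⁴)(+0.23) = 1.3 × 10⁻⁴ → stable
  52–83 m: −αΔT+βΔS = −(1.8 × 10⁻⁴)(-0.9)+(7 × 10⁻⁴)(+0.08) = 2.2 × 10⁻⁴ → stable
  83–150 m: −αΔT+βΔS = −(1.8 × 10⁻⁴)(-3.2)+(7 × 10⁻⁴)(+0.87) = 1.2 × 10⁻³ → stable
  150–174 m: −αΔT+βΔS = −(1.8 × 10⁻⁴)(+4.7)+(7 × 10⁻⁴)(-1.42) = -1.8 × 10⁻³ → UNSTABLE
The 150–174 m interval has Δρ < 0: lighter water underlies denser water.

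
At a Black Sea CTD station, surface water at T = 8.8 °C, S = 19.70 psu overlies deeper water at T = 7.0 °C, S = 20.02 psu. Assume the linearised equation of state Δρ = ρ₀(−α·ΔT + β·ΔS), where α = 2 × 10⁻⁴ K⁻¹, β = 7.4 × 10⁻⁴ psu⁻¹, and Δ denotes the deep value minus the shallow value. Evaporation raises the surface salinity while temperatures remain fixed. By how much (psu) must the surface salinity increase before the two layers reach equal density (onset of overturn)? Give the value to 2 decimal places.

Neutral buoyancy requires −α(T_deep − T_surf) + β(S_deep − S_surf′) = 0.
S_surf′ = S_deep − (α/β)·ΔT = 20.02 − (2 × 10⁻⁴/7.4 × 10⁻⁴)·(-1.8) = 20.5065 psu.
Increase required: 20.5065 − 19.70 = 0.8065 psu.

0.81 psu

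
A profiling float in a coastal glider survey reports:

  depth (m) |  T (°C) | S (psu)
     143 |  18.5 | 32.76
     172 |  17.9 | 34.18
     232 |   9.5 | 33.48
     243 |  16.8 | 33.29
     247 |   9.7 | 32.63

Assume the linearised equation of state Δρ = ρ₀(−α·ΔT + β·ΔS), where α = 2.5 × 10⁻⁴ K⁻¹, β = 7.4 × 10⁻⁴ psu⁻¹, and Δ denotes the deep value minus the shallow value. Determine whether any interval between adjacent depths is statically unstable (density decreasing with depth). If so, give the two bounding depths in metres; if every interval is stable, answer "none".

Evaluate Δρ/ρ₀ = −αΔT + βΔS across each adjacent pair:
  143–172 m: −αΔT+βΔS = −(2.5 × 10⁻⁴)(-0.6)+(7.4 × 10⁻⁴)(+1.42) = 1.2 × 10⁻³ → stable
  172–232 m: −αΔT+βΔS = −(2.5 × 10⁻⁴)(-8.4)+(7.4 × 10⁻⁴)(-0.70) = 1.6 × 10⁻³ → stable
  232–243 m: −αΔT+βΔS = −(2.5 × 10⁻⁴)(+7.3)+(7.4 × 10⁻⁴)(-0.19) = -2.0 × 10⁻³ → UNSTABLE
  243–247 m: −αΔT+βΔS = −(2.5 × 10⁻⁴)(-7.1)+(7.4 × 10⁻⁴)(-0.66) = 1.3 × 10⁻³ → stable
The 232–243 m interval has Δρ < 0: lighter water underlies denser water.

232–243 m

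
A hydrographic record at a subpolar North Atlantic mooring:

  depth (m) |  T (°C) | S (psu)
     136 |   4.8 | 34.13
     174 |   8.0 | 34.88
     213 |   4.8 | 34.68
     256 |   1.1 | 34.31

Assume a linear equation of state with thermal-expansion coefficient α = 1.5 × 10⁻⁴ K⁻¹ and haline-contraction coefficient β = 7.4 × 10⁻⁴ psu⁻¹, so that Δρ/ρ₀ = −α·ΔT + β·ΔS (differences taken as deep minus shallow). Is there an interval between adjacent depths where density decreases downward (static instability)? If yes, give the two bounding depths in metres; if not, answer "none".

none

Evaluate Δρ/ρ₀ = −αΔT + βΔS across each adjacent pair:
  136–174 m: −αΔT+βΔS = −(1.5 × 10⁻⁴)(+3.2)+(7.4 × 10⁻⁴)(+0.75) = 7.5 × 10⁻⁵ → stable
  174–213 m: −αΔT+βΔS = −(1.5 × 10⁻⁴)(-3.2)+(7.4 × 10⁻⁴)(-0.20) = 3.3 × 10⁻⁴ → stable
  213–256 m: −αΔT+βΔS = −(1.5 × 10⁻⁴)(-3.7)+(7.4 × 10⁻⁴)(-0.37) = 2.8 × 10⁻⁴ → stable
Every interval has Δρ > 0: the column is stably stratified throughout.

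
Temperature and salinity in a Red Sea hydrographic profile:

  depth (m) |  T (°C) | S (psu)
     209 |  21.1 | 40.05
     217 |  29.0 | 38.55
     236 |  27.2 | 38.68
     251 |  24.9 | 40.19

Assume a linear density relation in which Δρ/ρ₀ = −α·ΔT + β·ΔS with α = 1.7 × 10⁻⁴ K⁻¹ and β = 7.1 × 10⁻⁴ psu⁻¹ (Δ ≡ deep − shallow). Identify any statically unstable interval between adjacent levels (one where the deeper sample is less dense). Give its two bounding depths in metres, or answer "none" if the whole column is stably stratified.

Evaluate Δρ/ρ₀ = −αΔT + βΔS across each adjacent pair:
  209–217 m: −αΔT+βΔS = −(1.7 × 10⁻⁴)(+7.9)+(7.1 × 10⁻⁴)(-1.50) = -2.4 × 10⁻³ → UNSTABLE
  217–236 m: −αΔT+βΔS = −(1.7 × 10⁻⁴)(-1.8)+(7.1 × 10⁻⁴)(+0.13) = 4.0 × 10⁻⁴ → stable
  236–251 m: −αΔT+βΔS = −(1.7 × 10⁻⁴)(-2.3)+(7.1 × 10⁻⁴)(+1.51) = 1.5 × 10⁻³ → stable
The 209–217 m interval has Δρ < 0: lighter water underlies denser water.

209–217 m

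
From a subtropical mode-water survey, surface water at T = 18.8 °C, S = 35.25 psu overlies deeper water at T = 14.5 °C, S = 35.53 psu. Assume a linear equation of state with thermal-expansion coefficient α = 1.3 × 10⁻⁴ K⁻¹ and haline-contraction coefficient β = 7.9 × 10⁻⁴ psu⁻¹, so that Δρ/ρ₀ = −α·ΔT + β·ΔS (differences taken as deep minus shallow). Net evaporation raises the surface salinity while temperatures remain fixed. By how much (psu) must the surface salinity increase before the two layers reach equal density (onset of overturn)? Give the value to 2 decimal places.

Neutral buoyancy requires −α(T_deep − T_surf) + β(S_deep − S_surf′) = 0.
S_surf′ = S_deep − (α/β)·ΔT = 35.53 − (1.3 × 10⁻⁴/7.9 × 10⁻⁴)·(-4.3) = 36.2376 psu.
Increase required: 36.2376 − 35.25 = 0.9876 psu.

0.99 psu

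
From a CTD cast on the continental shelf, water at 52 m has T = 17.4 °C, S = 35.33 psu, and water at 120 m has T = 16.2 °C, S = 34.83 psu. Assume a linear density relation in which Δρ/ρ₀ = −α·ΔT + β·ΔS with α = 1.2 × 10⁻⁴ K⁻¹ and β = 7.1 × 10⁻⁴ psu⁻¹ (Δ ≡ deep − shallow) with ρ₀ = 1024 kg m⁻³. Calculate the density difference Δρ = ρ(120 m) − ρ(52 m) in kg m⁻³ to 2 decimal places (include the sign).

ΔT = -1.2 K, ΔS = -0.50 psu (deep − shallow).
Δρ/ρ₀ = −(1.2 × 10⁻⁴)(-1.2) + (7.1 × 10⁻⁴)(-0.50) = -2.11 × 10⁻⁴.
Δρ = 1024 × (-2.11 × 10⁻⁴) = -0.22 kg m⁻³.
Negative Δρ: lighter below, statically unstable.

-0.22 kg m⁻³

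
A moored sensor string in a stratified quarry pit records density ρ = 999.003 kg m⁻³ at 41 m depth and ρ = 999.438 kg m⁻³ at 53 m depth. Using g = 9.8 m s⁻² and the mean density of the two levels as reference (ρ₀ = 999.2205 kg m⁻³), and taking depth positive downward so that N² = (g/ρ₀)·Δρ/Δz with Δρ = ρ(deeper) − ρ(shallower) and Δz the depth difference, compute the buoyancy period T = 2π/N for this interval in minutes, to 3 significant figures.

Δρ = 999.438 − 999.003 = 0.435 kg m⁻³ over Δz = 53 − 41 = 12 m.
N² = (9.8/999.2205) × (0.435/12) = 3.5553 × 10⁻⁴ s⁻².
N = √(3.5553 × 10⁻⁴) = 0.018856 rad s⁻¹, so T = 2π/N = 333.22 s = 5.5537 min ≈ 5.55 min.

5.55 min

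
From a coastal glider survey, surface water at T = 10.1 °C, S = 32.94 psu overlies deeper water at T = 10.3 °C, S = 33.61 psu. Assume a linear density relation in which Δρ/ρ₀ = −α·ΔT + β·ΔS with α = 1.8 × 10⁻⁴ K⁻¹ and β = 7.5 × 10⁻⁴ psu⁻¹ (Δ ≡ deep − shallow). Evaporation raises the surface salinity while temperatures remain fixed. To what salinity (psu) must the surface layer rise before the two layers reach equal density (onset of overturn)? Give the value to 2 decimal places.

Neutral buoyancy requires −α(T_deep − T_surf) + β(S_deep − S_surf′) = 0.
S_surf′ = S_deep − (α/β)·ΔT = 33.61 − (1.8 × 10⁻⁴/7.5 × 10⁻⁴)·(+0.2) = 33.5620 psu.
Increase required: 33.5620 − 32.94 = 0.6220 psu.

33.56 psu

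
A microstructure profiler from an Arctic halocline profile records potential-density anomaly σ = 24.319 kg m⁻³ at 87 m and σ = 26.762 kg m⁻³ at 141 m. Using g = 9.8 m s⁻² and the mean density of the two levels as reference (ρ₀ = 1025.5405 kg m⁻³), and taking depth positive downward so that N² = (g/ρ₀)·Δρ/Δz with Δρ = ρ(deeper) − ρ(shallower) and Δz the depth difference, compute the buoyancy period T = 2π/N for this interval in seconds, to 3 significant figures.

302 s

Δρ = 1026.762 − 1024.319 = 2.443 kg m⁻³ over Δz = 141 − 87 = 54 m.
N² = (9.8/1025.5405) × (2.443/54) = 4.3232 × 10⁻⁴ s⁻².
N = √(4.3232 × 10⁻⁴) = 0.020792 rad s⁻¹, so T = 2π/N = 302.19 s ≈ 302 s.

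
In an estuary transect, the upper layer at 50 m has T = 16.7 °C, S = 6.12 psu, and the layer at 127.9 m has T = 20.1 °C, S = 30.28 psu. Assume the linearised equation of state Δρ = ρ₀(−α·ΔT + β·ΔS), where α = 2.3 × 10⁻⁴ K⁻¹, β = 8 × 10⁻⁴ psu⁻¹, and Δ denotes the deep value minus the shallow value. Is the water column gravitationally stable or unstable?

ΔT = 20.1 − 16.7 = +3.4 K and ΔS = 30.28 − 6.12 = +24.16 psu (deep − shallow).
−αΔT = -7.82 × 10⁻⁴; βΔS = 0.019328; sum Δρ/ρ₀ = 0.018546.
Δρ/ρ₀ > 0, so Δρ > 0: deeper water is denser → statically stable.

stable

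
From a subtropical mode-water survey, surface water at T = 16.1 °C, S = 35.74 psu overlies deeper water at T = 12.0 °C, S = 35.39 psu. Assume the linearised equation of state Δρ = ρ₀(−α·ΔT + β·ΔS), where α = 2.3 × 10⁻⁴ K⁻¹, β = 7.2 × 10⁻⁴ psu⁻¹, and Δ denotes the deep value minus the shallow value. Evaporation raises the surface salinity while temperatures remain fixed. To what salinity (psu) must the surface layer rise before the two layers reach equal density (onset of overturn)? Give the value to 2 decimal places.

Neutral buoyancy requires −α(T_deep − T_surf) + β(S_deep − S_surf′) = 0.
S_surf′ = S_deep − (α/β)·ΔT = 35.39 − (2.3 × 10⁻⁴/7.2 × 10⁻⁴)·(-4.1) = 36.6997 psu.
Increase required: 36.6997 − 35.74 = 0.9597 psu.

36.70 psu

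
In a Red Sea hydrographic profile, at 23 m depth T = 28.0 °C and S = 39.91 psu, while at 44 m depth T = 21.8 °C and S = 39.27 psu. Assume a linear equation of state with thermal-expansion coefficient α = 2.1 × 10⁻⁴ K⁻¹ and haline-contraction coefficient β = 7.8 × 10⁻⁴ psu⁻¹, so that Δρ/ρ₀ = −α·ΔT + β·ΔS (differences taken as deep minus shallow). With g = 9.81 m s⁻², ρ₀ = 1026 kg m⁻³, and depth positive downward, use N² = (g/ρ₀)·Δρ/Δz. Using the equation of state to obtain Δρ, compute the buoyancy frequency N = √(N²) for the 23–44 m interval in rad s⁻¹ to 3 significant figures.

0.0194 rad s⁻¹

ΔT = -6.2 K, ΔS = -0.64 psu (deep − shallow).
Δρ/ρ₀ = −αΔT + βΔS = 1.302 × 10⁻³ − 4.992 × 10⁻⁴ = 8.028 × 10⁻⁴, so Δρ ≈ 0.8237 kg m⁻³.
N² = (g/ρ₀)·Δρ/Δz = g·(Δρ/ρ₀)/Δz = 9.81 × 8.028 × 10⁻⁴ / 21 = 3.7502 × 10⁻⁴ s⁻².
N = √(3.7502 × 10⁻⁴) = 0.019365 rad s⁻¹ ≈ 0.0194 rad s⁻¹.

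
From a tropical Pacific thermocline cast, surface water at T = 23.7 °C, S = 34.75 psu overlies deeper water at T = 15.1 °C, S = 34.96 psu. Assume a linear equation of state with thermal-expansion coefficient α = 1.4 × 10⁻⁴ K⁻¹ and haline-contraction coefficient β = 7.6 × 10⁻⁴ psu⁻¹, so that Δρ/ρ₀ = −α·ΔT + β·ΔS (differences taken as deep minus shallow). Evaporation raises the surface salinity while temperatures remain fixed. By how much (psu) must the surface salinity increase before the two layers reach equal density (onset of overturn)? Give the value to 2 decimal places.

1.79 psu

Neutral buoyancy requires −α(T_deep − T_surf) + β(S_deep − S_surf′) = 0.
S_surf′ = S_deep − (α/β)·ΔT = 34.96 − (1.4 × 10⁻⁴/7.6 × 10⁻⁴)·(-8.6) = 36.5442 psu.
Increase required: 36.5442 − 34.75 = 1.7942 psu.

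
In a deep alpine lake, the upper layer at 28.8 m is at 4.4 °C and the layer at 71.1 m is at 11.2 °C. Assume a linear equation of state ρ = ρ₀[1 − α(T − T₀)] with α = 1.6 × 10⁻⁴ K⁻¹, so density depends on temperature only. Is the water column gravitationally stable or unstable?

unstable

ΔT = 11.2 − 4.4 = +6.8 K, so Δρ/ρ₀ = −αΔT = -1.088 × 10⁻³.
Δρ/ρ₀ < 0, so Δρ < 0: deeper water is lighter → statically unstable; the column would overturn.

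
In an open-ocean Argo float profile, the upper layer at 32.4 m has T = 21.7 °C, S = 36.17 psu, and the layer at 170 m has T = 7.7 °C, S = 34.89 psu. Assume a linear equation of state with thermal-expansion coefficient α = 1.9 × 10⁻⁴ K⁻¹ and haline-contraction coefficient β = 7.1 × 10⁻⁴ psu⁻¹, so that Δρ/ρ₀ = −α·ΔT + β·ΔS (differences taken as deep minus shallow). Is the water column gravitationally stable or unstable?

stable

ΔT = 7.7 − 21.7 = -14.0 K and ΔS = 34.89 − 36.17 = -1.28 psu (deep − shallow).
−αΔT = 2.66 × 10⁻³; βΔS = -9.088 × 10⁻⁴; sum Δρ/ρ₀ = 1.7512 × 10⁻³.
Δρ/ρ₀ > 0, so Δρ > 0: deeper water is denser → statically stable.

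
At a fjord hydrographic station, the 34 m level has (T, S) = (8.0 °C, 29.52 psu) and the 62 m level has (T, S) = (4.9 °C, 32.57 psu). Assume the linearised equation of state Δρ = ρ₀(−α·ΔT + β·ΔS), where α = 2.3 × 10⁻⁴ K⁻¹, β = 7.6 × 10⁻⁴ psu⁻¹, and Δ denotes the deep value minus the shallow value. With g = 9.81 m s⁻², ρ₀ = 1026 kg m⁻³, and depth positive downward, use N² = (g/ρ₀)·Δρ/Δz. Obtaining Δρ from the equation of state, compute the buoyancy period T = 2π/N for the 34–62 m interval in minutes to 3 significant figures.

ΔT = -3.1 K, ΔS = +3.05 psu (deep − shallow).
Δρ/ρ₀ = −αΔT + βΔS = 7.13 × 10⁻⁴ + 2.318 × 10⁻³ = 3.031 × 10⁻³, so Δρ ≈ 3.110 kg m⁻³.
N² = (g/ρ₀)·Δρ/Δz = g·(Δρ/ρ₀)/Δz = 9.81 × 3.031 × 10⁻³ / 28 = 1.0619 × 10⁻³ s⁻².
N = √(1.0619 × 10⁻³) = 0.032587 rad s⁻¹ → T = 2π/N = 192.81 s = 3.2135 min ≈ 3.21 min.

3.21 min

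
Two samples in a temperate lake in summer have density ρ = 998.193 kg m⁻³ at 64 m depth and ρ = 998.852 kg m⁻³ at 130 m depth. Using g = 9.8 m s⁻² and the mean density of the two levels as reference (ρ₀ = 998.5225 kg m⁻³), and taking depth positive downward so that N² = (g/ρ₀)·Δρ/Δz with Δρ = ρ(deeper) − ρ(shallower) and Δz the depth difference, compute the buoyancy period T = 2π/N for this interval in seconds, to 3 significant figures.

635 s

Δρ = 998.852 − 998.193 = 0.659 kg m⁻³ over Δz = 130 − 64 = 66 m.
N² = (9.8/998.5225) × (0.659/66) = 9.7996 × 10⁻⁵ s⁻².
N = √(9.7996 × 10⁻⁵) = 9.8993 × 10⁻³ rad s⁻¹, so T = 2π/N = 634.71 s ≈ 635 s.
Since Δρ > 0 the layer is stably stratified.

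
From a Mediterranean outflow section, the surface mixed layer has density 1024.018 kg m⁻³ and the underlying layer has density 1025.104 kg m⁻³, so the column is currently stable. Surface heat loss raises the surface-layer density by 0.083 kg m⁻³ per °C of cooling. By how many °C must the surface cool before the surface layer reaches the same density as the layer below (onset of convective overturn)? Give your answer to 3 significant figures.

13.1 °C

Density deficit of the surface layer: 1025.104 − 1024.018 = 1.086 kg m⁻³.
Required change = 1.086 / 0.083 = 13.1 °C.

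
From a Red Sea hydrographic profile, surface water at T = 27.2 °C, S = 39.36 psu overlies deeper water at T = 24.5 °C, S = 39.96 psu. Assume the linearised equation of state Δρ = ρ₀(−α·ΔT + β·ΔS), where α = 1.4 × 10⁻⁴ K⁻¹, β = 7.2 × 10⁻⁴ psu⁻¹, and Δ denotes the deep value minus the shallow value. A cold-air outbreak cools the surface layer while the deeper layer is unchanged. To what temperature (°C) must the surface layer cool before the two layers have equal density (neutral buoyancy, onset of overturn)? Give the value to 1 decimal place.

21.4 °C

Neutral buoyancy requires Δρ = 0, i.e. −α(T_deep − T_surf′) + β(S_deep − S_surf) = 0.
T_surf′ = T_deep − (β/α)·ΔS = 24.5 − (7.2 × 10⁻⁴/1.4 × 10⁻⁴)·(+0.60) = 21.414 °C.
Cooling required: 27.2 − (21.414) = 5.786 °C.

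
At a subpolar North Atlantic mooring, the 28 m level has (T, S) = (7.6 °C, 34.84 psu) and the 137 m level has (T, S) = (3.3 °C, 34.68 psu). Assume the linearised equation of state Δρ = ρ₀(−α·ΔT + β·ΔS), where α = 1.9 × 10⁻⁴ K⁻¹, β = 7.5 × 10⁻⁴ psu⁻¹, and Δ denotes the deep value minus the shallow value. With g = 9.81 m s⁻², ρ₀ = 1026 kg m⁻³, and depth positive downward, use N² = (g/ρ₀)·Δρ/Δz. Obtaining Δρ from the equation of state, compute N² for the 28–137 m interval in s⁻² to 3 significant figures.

ΔT = -4.3 K, ΔS = -0.16 psu (deep − shallow).
Δρ/ρ₀ = −αΔT + βΔS = 8.17 × 10⁻⁴ − 1.20 × 10⁻⁴ = 6.97 × 10⁻⁴, so Δρ ≈ 0.7151 kg m⁻³.
N² = (g/ρ₀)·Δρ/Δz = g·(Δρ/ρ₀)/Δz = 9.81 × 6.97 × 10⁻⁴ / 109 = 6.2730 × 10⁻⁵ s⁻² ≈ 6.27 × 10⁻⁵ s⁻².

6.27 × 10⁻⁵ s⁻²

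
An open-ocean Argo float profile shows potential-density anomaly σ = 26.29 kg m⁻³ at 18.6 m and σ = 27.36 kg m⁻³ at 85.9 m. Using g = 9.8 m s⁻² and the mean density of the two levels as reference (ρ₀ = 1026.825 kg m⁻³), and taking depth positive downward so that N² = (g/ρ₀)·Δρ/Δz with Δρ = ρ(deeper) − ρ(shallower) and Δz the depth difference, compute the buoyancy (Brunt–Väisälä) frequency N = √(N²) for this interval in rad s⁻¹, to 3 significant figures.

0.0123 rad s⁻¹

Δρ = 1027.36 − 1026.29 = 1.07 kg m⁻³ over Δz = 85.9 − 18.6 = 67.3 m.
N² = (9.8/1026.825) × (1.07/67.3) = 1.5174 × 10⁻⁴ s⁻².
N = √(1.5174 × 10⁻⁴) = 0.012318 rad s⁻¹ ≈ 0.0123 rad s⁻¹.
N² > 0, so the interval is statically stable.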